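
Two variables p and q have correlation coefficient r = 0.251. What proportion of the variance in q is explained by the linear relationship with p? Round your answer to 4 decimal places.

r² = (0.251)² = 0.0630

0.0630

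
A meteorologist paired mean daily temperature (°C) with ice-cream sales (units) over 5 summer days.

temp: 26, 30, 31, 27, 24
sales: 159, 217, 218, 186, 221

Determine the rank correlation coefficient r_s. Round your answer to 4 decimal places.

0.0000

Rank temp: 2, 4, 5, 3, 1
Rank sales: 1, 3, 4, 2, 5
d = rank(temp) − rank(sales): 1, 1, 1, 1, -4; Σd² = 20
ρ = 1 − 6Σd² / [n(n²−1)] = 1 − 6×20 / (5×24) = 1 − 120/120 ≈ 0.0000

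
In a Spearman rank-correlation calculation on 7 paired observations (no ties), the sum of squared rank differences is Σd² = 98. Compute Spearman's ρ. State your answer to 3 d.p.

-0.750

ρ = 1 − 6Σd² / [n(n²−1)] = 1 − 6×98 / (7×48)
  = 1 − 588/336 = 1 − 1.7500 ≈ -0.750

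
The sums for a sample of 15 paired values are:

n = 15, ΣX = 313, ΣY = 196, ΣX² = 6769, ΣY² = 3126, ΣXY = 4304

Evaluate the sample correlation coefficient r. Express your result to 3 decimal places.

0.584

r = (nΣXY − ΣXΣY) / √[(nΣX² − (ΣX)²)(nΣY² − (ΣY)²)]
Numerator: 15×4304 − 313×196 = 3212
Denominator: √[(101535 − 97969)(46890 − 38416)] = √[3566 × 8474] = 5497.1160
r = 3212 / 5497.1160 ≈ 0.584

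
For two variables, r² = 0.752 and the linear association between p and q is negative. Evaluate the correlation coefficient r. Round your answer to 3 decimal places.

|r| = √0.752 = 0.867
The association is negative, so r = −0.867.

-0.867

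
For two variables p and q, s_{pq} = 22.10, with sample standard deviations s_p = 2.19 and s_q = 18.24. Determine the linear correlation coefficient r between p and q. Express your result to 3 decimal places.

0.553

r = Cov(p,q) / (s_p · s_q) = 22.10 / (2.19 × 18.24)
  = 22.10 / 39.9456 ≈ 0.553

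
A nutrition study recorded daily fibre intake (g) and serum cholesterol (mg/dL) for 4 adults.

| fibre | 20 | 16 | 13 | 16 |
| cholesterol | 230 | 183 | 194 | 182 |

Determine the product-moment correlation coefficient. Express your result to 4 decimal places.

n = 4, Σx = 65, Σy = 789, Σx² = 1081, Σy² = 157149, Σxy = 12962
nΣxy − ΣxΣy = 51848 − 51285 = 563
nΣx² − (Σx)² = 4324 − 4225 = 99; nΣy² − (Σy)² = 628596 − 622521 = 6075
r = 563 / √(99 × 6075) = 563 / 775.5160 ≈ 0.7260

0.7260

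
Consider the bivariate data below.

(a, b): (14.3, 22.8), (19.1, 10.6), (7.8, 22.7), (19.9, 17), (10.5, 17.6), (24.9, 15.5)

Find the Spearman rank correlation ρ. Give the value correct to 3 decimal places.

-0.657

Rank a: 3, 4, 1, 5, 2, 6
Rank b: 6, 1, 5, 3, 4, 2
d = rank(a) − rank(b): -3, 3, -4, 2, -2, 4; Σd² = 58
ρ = 1 − 6Σd² / [n(n²−1)] = 1 − 6×58 / (6×35) = 1 − 348/210 ≈ -0.657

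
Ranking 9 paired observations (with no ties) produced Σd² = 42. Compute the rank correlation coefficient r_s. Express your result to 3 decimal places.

0.650

ρ = 1 − 6Σd² / [n(n²−1)] = 1 − 6×42 / (9×80)
  = 1 − 252/720 = 1 − 0.3500 ≈ 0.650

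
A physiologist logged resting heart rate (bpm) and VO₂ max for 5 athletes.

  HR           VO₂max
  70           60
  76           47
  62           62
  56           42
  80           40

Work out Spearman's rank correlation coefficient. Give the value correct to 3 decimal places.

-0.400

Rank HR: 3, 4, 2, 1, 5
Rank VO₂max: 4, 3, 5, 2, 1
d = rank(HR) − rank(VO₂max): -1, 1, -3, -1, 4; Σd² = 28
ρ = 1 − 6Σd² / [n(n²−1)] = 1 − 6×28 / (5×24) = 1 − 168/120 ≈ -0.400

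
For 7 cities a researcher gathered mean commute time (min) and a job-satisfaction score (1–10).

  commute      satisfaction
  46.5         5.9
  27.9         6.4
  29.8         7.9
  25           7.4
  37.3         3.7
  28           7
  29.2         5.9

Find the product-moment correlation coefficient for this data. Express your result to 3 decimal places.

-0.535

n = 7, Σx = 223.7, Σy = 44.2, Σx² = 7481.63, Σy² = 290.44, Σxy = 1379.62
nΣxy − ΣxΣy = 9657.34 − 9887.54 = -230.2
nΣx² − (Σx)² = 52371.41 − 50041.69 = 2329.72; nΣy² − (Σy)² = 2033.08 − 1953.64 = 79.44
r = -230.2 / √(2329.72 × 79.44) = -230.2 / 430.2011 ≈ -0.535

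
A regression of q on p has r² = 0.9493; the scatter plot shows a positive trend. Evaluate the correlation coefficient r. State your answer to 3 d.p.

|r| = √0.9493 = 0.974
The association is positive, so r = 0.974.

0.974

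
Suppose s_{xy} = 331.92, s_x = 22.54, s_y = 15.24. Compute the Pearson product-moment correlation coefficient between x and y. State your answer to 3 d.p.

0.966

r = Cov(x,y) / (s_x · s_y) = 331.92 / (22.54 × 15.24)
  = 331.92 / 343.5096 ≈ 0.966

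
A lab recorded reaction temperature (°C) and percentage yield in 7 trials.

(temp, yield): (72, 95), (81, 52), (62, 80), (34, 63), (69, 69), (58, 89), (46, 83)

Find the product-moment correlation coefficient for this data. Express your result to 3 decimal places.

n = 7, Σx = 422, Σy = 531, Σx² = 26986, Σy² = 41669, Σxy = 31895
nΣxy − ΣxΣy = 223265 − 224082 = -817
nΣx² − (Σx)² = 188902 − 178084 = 10818; nΣy² − (Σy)² = 291683 − 281961 = 9722
r = -817 / √(10818 × 9722) = -817 / 10255.3691 ≈ -0.080

-0.080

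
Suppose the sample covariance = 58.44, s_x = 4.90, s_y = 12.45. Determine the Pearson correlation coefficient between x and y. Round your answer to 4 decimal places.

0.9580

r = Cov(x,y) / (s_x · s_y) = 58.44 / (4.90 × 12.45)
  = 58.44 / 61.0050 ≈ 0.9580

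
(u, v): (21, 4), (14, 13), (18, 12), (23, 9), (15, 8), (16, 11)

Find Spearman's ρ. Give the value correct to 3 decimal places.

Rank u: 5, 1, 4, 6, 2, 3
Rank v: 1, 6, 5, 3, 2, 4
d = rank(u) − rank(v): 4, -5, -1, 3, 0, -1; Σd² = 52
ρ = 1 − 6Σd² / [n(n²−1)] = 1 − 6×52 / (6×35) = 1 − 312/210 ≈ -0.486

-0.486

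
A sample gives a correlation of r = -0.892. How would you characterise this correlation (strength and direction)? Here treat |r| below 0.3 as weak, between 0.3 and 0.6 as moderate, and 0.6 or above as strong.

strong negative

r = -0.892 < 0 so the relationship is negative.
|r| = 0.892, which falls in the strong range.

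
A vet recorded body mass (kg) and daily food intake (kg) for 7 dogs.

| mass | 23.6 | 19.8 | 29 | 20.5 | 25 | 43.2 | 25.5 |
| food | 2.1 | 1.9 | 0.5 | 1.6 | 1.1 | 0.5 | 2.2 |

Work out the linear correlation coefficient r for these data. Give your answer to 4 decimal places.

n = 7, Σx = 186.6, Σy = 9.9, Σx² = 5351.74, Σy² = 17.13, Σxy = 239.68
nΣxy − ΣxΣy = 1677.76 − 1847.34 = -169.58
nΣx² − (Σx)² = 37462.18 − 34819.56 = 2642.62; nΣy² − (Σy)² = 119.91 − 98.01 = 21.9
r = -169.58 / √(2642.62 × 21.9) = -169.58 / 240.5689 ≈ -0.7049

-0.7049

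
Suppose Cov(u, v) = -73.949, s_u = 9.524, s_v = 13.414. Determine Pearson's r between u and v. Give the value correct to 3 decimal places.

-0.579

r = Cov(u,v) / (s_u · s_v) = -73.949 / (9.524 × 13.414)
  = -73.949 / 127.7549 ≈ -0.579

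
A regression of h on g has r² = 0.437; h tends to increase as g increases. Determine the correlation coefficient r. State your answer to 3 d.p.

0.661

|r| = √0.437 = 0.661
The association is positive, so r = 0.661.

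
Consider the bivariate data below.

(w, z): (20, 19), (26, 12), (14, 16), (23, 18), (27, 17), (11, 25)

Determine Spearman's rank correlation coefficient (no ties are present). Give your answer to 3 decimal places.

-0.543

Rank w: 3, 5, 2, 4, 6, 1
Rank z: 5, 1, 2, 4, 3, 6
d = rank(w) − rank(z): -2, 4, 0, 0, 3, -5; Σd² = 54
ρ = 1 − 6Σd² / [n(n²−1)] = 1 − 6×54 / (6×35) = 1 − 324/210 ≈ -0.543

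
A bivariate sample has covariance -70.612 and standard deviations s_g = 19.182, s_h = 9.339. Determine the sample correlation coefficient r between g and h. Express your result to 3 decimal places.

r = Cov(g,h) / (s_g · s_h) = -70.612 / (19.182 × 9.339)
  = -70.612 / 179.1407 ≈ -0.394

-0.394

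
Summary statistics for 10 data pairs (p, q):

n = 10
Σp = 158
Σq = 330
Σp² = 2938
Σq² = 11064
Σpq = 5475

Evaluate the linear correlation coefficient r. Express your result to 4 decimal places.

r = (nΣpq − ΣpΣq) / √[(nΣp² − (Σp)²)(nΣq² − (Σq)²)]
Numerator: 10×5475 − 158×330 = 2610
Denominator: √[(29380 − 24964)(110640 − 108900)] = √[4416 × 1740] = 2771.9740
r = 2610 / 2771.9740 ≈ 0.9416

0.9416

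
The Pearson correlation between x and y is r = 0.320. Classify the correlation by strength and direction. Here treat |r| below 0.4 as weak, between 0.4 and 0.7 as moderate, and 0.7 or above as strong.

weak positive

r = 0.320 > 0 so the relationship is positive.
|r| = 0.320, which falls in the weak range.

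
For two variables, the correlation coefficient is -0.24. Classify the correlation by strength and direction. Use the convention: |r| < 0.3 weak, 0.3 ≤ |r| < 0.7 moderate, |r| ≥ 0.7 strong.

r = -0.24 < 0 so the relationship is negative.
|r| = 0.24, which falls in the weak range.

weak negative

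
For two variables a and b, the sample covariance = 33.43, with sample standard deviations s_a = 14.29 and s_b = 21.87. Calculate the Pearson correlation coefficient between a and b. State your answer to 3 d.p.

0.107

r = Cov(a,b) / (s_a · s_b) = 33.43 / (14.29 × 21.87)
  = 33.43 / 312.5223 ≈ 0.107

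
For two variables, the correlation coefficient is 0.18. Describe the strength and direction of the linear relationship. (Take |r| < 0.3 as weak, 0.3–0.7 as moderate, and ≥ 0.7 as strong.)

weak positive

r = 0.18 > 0 so the relationship is positive.
|r| = 0.18, which falls in the weak range.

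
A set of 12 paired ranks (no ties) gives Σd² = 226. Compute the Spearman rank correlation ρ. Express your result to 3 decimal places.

ρ = 1 − 6Σd² / [n(n²−1)] = 1 − 6×226 / (12×143)
  = 1 − 1356/1716 = 1 − 0.7902 ≈ 0.210

0.210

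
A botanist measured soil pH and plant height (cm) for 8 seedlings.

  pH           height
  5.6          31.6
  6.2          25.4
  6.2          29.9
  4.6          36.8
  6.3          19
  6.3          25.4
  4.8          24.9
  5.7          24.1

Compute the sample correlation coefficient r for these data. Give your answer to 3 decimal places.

-0.558

n = 8, Σx = 45.7, Σy = 217.1, Σx² = 264.31, Σy² = 6098.95, Σxy = 1225.71
nΣxy − ΣxΣy = 9805.68 − 9921.47 = -115.79
nΣx² − (Σx)² = 2114.48 − 2088.49 = 25.99; nΣy² − (Σy)² = 48791.6 − 47132.41 = 1659.19
r = -115.79 / √(25.99 × 1659.19) = -115.79 / 207.6592 ≈ -0.558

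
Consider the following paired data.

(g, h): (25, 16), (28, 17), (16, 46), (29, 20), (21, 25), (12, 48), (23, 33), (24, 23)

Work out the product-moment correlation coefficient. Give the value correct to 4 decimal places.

-0.9173

n = 8, Σg = 178, Σh = 228, Σg² = 4196, Σh² = 7608, Σgh = 4604
nΣgh − ΣgΣh = 36832 − 40584 = -3752
nΣg² − (Σg)² = 33568 − 31684 = 1884; nΣh² − (Σh)² = 60864 − 51984 = 8880
r = -3752 / √(1884 × 8880) = -3752 / 4090.2225 ≈ -0.9173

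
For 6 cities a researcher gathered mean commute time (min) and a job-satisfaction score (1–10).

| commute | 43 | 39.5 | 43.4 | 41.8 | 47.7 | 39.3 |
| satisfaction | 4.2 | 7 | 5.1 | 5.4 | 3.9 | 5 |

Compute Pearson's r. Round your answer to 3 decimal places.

n = 6, Σx = 254.7, Σy = 30.6, Σx² = 10859.83, Σy² = 162.02, Σxy = 1286.69
nΣxy − ΣxΣy = 7720.14 − 7793.82 = -73.68
nΣx² − (Σx)² = 65158.98 − 64872.09 = 286.89; nΣy² − (Σy)² = 972.12 − 936.36 = 35.76
r = -73.68 / √(286.89 × 35.76) = -73.68 / 101.2876 ≈ -0.727

-0.727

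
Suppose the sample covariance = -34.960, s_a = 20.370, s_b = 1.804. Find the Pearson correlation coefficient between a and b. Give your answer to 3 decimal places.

r = Cov(a,b) / (s_a · s_b) = -34.960 / (20.370 × 1.804)
  = -34.960 / 36.7475 ≈ -0.951

-0.951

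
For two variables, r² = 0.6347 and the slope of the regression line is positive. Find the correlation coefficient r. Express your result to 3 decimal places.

|r| = √0.6347 = 0.797
The association is positive, so r = 0.797.

0.797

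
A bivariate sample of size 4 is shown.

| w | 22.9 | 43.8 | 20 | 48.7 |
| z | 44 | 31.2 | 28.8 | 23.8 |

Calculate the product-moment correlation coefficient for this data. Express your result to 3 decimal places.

-0.579

n = 4, Σw = 135.4, Σz = 127.8, Σw² = 5214.54, Σz² = 4305.32, Σwz = 4109.22
nΣwz − ΣwΣz = 16436.88 − 17304.12 = -867.24
nΣw² − (Σw)² = 20858.16 − 18333.16 = 2525; nΣz² − (Σz)² = 17221.28 − 16332.84 = 888.44
r = -867.24 / √(2525 × 888.44) = -867.24 / 1497.7687 ≈ -0.579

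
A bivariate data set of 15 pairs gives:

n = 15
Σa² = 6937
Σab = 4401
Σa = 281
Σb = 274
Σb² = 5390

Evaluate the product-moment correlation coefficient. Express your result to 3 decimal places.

r = (nΣab − ΣaΣb) / √[(nΣa² − (Σa)²)(nΣb² − (Σb)²)]
Numerator: 15×4401 − 281×274 = -10979
Denominator: √[(104055 − 78961)(80850 − 75076)] = √[25094 × 5774] = 12037.1407
r = -10979 / 12037.1407 ≈ -0.912

-0.912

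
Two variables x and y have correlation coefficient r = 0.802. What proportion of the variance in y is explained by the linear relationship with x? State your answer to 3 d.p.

0.643

r² = (0.802)² = 0.643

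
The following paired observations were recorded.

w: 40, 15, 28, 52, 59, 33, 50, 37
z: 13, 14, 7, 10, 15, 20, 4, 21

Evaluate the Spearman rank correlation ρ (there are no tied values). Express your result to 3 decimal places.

-0.119

Rank w: 5, 1, 2, 7, 8, 3, 6, 4
Rank z: 4, 5, 2, 3, 6, 7, 1, 8
d = rank(w) − rank(z): 1, -4, 0, 4, 2, -4, 5, -4; Σd² = 94
ρ = 1 − 6Σd² / [n(n²−1)] = 1 − 6×94 / (8×63) = 1 − 564/504 ≈ -0.119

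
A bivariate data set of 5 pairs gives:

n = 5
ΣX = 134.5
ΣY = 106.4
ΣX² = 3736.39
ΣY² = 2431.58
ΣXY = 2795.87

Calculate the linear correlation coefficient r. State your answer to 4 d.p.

r = (nΣXY − ΣXΣY) / √[(nΣX² − (ΣX)²)(nΣY² − (ΣY)²)]
Numerator: 5×2795.87 − 134.5×106.4 = -331.45
Denominator: √[(18681.95 − 18090.25)(12157.9 − 11320.96)] = √[591.7 × 836.94] = 703.7168
r = -331.45 / 703.7168 ≈ -0.4710

-0.4710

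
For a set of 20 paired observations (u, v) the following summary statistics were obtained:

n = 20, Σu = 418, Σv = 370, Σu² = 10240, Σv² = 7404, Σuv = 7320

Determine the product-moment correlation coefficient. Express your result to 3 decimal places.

r = (nΣuv − ΣuΣv) / √[(nΣu² − (Σu)²)(nΣv² − (Σv)²)]
Numerator: 20×7320 − 418×370 = -8260
Denominator: √[(204800 − 174724)(148080 − 136900)] = √[30076 × 11180] = 18337.1121
r = -8260 / 18337.1121 ≈ -0.450

-0.450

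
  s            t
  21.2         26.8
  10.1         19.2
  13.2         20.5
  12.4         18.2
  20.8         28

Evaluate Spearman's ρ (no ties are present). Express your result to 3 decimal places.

0.800

Rank s: 5, 1, 3, 2, 4
Rank t: 4, 2, 3, 1, 5
d = rank(s) − rank(t): 1, -1, 0, 1, -1; Σd² = 4
ρ = 1 − 6Σd² / [n(n²−1)] = 1 − 6×4 / (5×24) = 1 − 24/120 ≈ 0.800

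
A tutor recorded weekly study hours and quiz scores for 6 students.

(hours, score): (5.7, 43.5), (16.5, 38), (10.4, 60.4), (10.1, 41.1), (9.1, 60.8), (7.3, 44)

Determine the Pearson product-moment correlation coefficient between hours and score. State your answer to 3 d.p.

-0.227

n = 6, Σx = 59.1, Σy = 287.8, Σx² = 651.01, Σy² = 14306.26, Σxy = 2792.7
nΣxy − ΣxΣy = 16756.2 − 17008.98 = -252.78
nΣx² − (Σx)² = 3906.06 − 3492.81 = 413.25; nΣy² − (Σy)² = 85837.56 − 82828.84 = 3008.72
r = -252.78 / √(413.25 × 3008.72) = -252.78 / 1115.0576 ≈ -0.227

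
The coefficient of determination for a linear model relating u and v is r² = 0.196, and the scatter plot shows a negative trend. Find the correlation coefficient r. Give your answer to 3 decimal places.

-0.443

|r| = √0.196 = 0.443
The association is negative, so r = −0.443.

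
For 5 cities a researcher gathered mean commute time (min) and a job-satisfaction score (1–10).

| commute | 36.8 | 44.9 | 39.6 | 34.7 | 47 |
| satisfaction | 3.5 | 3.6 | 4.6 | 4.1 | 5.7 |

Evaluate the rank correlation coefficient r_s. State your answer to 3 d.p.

Rank commute: 2, 4, 3, 1, 5
Rank satisfaction: 1, 2, 4, 3, 5
d = rank(commute) − rank(satisfaction): 1, 2, -1, -2, 0; Σd² = 10
ρ = 1 − 6Σd² / [n(n²−1)] = 1 − 6×10 / (5×24) = 1 − 60/120 ≈ 0.500

0.500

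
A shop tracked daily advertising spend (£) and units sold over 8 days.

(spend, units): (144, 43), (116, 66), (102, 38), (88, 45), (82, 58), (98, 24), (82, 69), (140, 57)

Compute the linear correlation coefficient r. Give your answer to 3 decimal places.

n = 8, Σx = 852, Σy = 400, Σx² = 94992, Σy² = 21624, Σxy = 42430
nΣxy − ΣxΣy = 339440 − 340800 = -1360
nΣx² − (Σx)² = 759936 − 725904 = 34032; nΣy² − (Σy)² = 172992 − 160000 = 12992
r = -1360 / √(34032 × 12992) = -1360 / 21027.2144 ≈ -0.065

-0.065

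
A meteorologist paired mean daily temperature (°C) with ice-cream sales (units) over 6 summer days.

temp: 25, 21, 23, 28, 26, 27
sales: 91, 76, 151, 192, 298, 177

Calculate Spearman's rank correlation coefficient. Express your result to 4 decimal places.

0.7714

Rank temp: 3, 1, 2, 6, 4, 5
Rank sales: 2, 1, 3, 5, 6, 4
d = rank(temp) − rank(sales): 1, 0, -1, 1, -2, 1; Σd² = 8
ρ = 1 − 6Σd² / [n(n²−1)] = 1 − 6×8 / (6×35) = 1 − 48/210 ≈ 0.7714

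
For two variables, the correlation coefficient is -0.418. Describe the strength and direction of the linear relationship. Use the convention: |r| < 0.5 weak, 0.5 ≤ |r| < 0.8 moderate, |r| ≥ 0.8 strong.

weak negative

r = -0.418 < 0 so the relationship is negative.
|r| = 0.418, which falls in the weak range.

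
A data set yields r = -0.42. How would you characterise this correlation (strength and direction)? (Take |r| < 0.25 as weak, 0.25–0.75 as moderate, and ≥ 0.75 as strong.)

r = -0.42 < 0 so the relationship is negative.
|r| = 0.42, which falls in the moderate range.

moderate negative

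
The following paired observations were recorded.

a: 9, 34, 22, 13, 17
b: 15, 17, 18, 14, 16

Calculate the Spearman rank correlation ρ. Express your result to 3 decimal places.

0.800

Rank a: 1, 5, 4, 2, 3
Rank b: 2, 4, 5, 1, 3
d = rank(a) − rank(b): -1, 1, -1, 1, 0; Σd² = 4
ρ = 1 − 6Σd² / [n(n²−1)] = 1 − 6×4 / (5×24) = 1 − 24/120 ≈ 0.800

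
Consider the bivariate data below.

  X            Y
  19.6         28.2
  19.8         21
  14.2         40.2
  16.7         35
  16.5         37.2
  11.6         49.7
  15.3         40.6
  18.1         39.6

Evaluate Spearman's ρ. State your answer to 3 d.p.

-0.905

Rank X: 7, 8, 2, 5, 4, 1, 3, 6
Rank Y: 2, 1, 6, 3, 4, 8, 7, 5
d = rank(X) − rank(Y): 5, 7, -4, 2, 0, -7, -4, 1; Σd² = 160
ρ = 1 − 6Σd² / [n(n²−1)] = 1 − 6×160 / (8×63) = 1 − 960/504 ≈ -0.905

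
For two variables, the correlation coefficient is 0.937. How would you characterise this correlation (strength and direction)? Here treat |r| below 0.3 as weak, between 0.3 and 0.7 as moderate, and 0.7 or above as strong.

r = 0.937 > 0 so the relationship is positive.
|r| = 0.937, which falls in the strong range.

strong positive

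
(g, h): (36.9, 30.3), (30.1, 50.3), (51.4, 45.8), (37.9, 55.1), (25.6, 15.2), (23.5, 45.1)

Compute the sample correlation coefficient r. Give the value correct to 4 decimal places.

0.3241

n = 6, Σg = 205.4, Σh = 241.8, Σg² = 7553.6, Σh² = 10846.88, Σgh = 8523.48
nΣgh − ΣgΣh = 51140.88 − 49665.72 = 1475.16
nΣg² − (Σg)² = 45321.6 − 42189.16 = 3132.44; nΣh² − (Σh)² = 65081.28 − 58467.24 = 6614.04
r = 1475.16 / √(3132.44 × 6614.04) = 1475.16 / 4551.7121 ≈ 0.3241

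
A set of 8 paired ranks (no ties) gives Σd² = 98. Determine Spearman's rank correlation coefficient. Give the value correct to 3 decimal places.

ρ = 1 − 6Σd² / [n(n²−1)] = 1 − 6×98 / (8×63)
  = 1 − 588/504 = 1 − 1.1667 ≈ -0.167

-0.167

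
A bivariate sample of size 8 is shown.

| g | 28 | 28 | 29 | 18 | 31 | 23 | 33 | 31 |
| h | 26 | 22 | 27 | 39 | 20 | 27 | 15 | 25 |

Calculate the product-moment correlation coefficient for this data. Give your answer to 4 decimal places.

-0.8915

n = 8, Σg = 221, Σh = 201, Σg² = 6273, Σh² = 5389, Σgh = 5340
nΣgh − ΣgΣh = 42720 − 44421 = -1701
nΣg² − (Σg)² = 50184 − 48841 = 1343; nΣh² − (Σh)² = 43112 − 40401 = 2711
r = -1701 / √(1343 × 2711) = -1701 / 1908.1072 ≈ -0.8915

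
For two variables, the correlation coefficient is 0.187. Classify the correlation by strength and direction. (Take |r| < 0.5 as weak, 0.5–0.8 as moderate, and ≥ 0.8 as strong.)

weak positive

r = 0.187 > 0 so the relationship is positive.
|r| = 0.187, which falls in the weak range.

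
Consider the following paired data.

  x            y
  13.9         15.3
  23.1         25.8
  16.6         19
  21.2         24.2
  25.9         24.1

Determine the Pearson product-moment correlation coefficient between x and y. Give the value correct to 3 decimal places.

0.915

n = 5, Σx = 100.7, Σy = 108.4, Σx² = 2122.63, Σy² = 2427.18, Σxy = 2261.28
nΣxy − ΣxΣy = 11306.4 − 10915.88 = 390.52
nΣx² − (Σx)² = 10613.15 − 10140.49 = 472.66; nΣy² − (Σy)² = 12135.9 − 11750.56 = 385.34
r = 390.52 / √(472.66 × 385.34) = 390.52 / 426.7725 ≈ 0.915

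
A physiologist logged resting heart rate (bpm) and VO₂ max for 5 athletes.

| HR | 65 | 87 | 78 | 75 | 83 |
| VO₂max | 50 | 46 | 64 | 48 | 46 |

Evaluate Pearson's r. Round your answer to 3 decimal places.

n = 5, Σx = 388, Σy = 254, Σx² = 30392, Σy² = 13132, Σxy = 19662
nΣxy − ΣxΣy = 98310 − 98552 = -242
nΣx² − (Σx)² = 151960 − 150544 = 1416; nΣy² − (Σy)² = 65660 − 64516 = 1144
r = -242 / √(1416 × 1144) = -242 / 1272.7545 ≈ -0.190

-0.190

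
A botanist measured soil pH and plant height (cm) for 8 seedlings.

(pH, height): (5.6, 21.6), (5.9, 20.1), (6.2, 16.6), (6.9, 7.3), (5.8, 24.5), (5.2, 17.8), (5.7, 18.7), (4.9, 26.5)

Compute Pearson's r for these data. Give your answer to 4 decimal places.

n = 8, Σx = 46.2, Σy = 153.1, Σx² = 269.4, Σy² = 3168.45, Σxy = 863.94
nΣxy − ΣxΣy = 6911.52 − 7073.22 = -161.7
nΣx² − (Σx)² = 2155.2 − 2134.44 = 20.76; nΣy² − (Σy)² = 25347.6 − 23439.61 = 1907.99
r = -161.7 / √(20.76 × 1907.99) = -161.7 / 199.0223 ≈ -0.8125

-0.8125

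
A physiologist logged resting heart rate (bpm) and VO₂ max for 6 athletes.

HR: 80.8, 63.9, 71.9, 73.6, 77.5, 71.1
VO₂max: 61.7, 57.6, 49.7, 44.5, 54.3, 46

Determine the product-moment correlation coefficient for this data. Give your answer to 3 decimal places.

0.226

n = 6, Σx = 438.8, Σy = 313.8, Σx² = 32259.88, Σy² = 16639.48, Σxy = 22993.48
nΣxy − ΣxΣy = 137960.88 − 137695.44 = 265.44
nΣx² − (Σx)² = 193559.28 − 192545.44 = 1013.84; nΣy² − (Σy)² = 99836.88 − 98470.44 = 1366.44
r = 265.44 / √(1013.84 × 1366.44) = 265.44 / 1177.0096 ≈ 0.226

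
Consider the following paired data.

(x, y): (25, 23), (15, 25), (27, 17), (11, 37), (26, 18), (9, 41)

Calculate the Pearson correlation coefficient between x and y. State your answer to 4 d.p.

-0.9381

n = 6, Σx = 113, Σy = 161, Σx² = 2457, Σy² = 4817, Σxy = 2653
nΣxy − ΣxΣy = 15918 − 18193 = -2275
nΣx² − (Σx)² = 14742 − 12769 = 1973; nΣy² − (Σy)² = 28902 − 25921 = 2981
r = -2275 / √(1973 × 2981) = -2275 / 2425.1831 ≈ -0.9381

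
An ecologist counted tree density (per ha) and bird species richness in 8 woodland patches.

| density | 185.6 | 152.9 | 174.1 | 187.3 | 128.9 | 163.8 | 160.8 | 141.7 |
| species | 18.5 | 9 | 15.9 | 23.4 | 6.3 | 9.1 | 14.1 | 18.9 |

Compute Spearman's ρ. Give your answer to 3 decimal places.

Rank density: 7, 3, 6, 8, 1, 5, 4, 2
Rank species: 6, 2, 5, 8, 1, 3, 4, 7
d = rank(density) − rank(species): 1, 1, 1, 0, 0, 2, 0, -5; Σd² = 32
ρ = 1 − 6Σd² / [n(n²−1)] = 1 − 6×32 / (8×63) = 1 − 192/504 ≈ 0.619

0.619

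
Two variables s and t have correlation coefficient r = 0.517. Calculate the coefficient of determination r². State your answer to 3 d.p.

r² = (0.517)² = 0.267

0.267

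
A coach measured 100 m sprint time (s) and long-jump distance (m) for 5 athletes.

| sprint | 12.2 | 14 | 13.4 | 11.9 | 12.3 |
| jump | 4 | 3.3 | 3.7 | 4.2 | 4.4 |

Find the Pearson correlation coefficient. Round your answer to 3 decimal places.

-0.914

n = 5, Σx = 63.8, Σy = 19.6, Σx² = 817.3, Σy² = 77.58, Σxy = 248.68
nΣxy − ΣxΣy = 1243.4 − 1250.48 = -7.08
nΣx² − (Σx)² = 4086.5 − 4070.44 = 16.06; nΣy² − (Σy)² = 387.9 − 384.16 = 3.74
r = -7.08 / √(16.06 × 3.74) = -7.08 / 7.7501 ≈ -0.914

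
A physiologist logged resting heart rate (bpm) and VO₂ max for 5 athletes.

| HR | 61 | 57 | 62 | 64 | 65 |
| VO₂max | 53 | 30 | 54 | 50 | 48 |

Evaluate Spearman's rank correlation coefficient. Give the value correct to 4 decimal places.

0.1000

Rank HR: 2, 1, 3, 4, 5
Rank VO₂max: 4, 1, 5, 3, 2
d = rank(HR) − rank(VO₂max): -2, 0, -2, 1, 3; Σd² = 18
ρ = 1 − 6Σd² / [n(n²−1)] = 1 − 6×18 / (5×24) = 1 − 108/120 ≈ 0.1000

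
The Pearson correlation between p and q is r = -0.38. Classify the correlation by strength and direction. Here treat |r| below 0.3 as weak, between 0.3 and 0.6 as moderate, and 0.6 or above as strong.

moderate negative

r = -0.38 < 0 so the relationship is negative.
|r| = 0.38, which falls in the moderate range.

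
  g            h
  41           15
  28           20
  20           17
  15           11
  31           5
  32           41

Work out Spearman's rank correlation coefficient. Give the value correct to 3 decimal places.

Rank g: 6, 3, 2, 1, 4, 5
Rank h: 3, 5, 4, 2, 1, 6
d = rank(g) − rank(h): 3, -2, -2, -1, 3, -1; Σd² = 28
ρ = 1 − 6Σd² / [n(n²−1)] = 1 − 6×28 / (6×35) = 1 − 168/210 ≈ 0.200

0.200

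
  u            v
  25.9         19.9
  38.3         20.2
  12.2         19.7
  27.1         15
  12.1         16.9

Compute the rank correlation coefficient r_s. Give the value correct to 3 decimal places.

0.400

Rank u: 3, 5, 2, 4, 1
Rank v: 4, 5, 3, 1, 2
d = rank(u) − rank(v): -1, 0, -1, 3, -1; Σd² = 12
ρ = 1 − 6Σd² / [n(n²−1)] = 1 − 6×12 / (5×24) = 1 − 72/120 ≈ 0.400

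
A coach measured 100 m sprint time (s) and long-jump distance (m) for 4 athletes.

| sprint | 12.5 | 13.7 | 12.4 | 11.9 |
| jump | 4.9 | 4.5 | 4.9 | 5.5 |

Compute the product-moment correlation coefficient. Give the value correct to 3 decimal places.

n = 4, Σx = 50.5, Σy = 19.8, Σx² = 639.31, Σy² = 98.52, Σxy = 249.11
nΣxy − ΣxΣy = 996.44 − 999.9 = -3.46
nΣx² − (Σx)² = 2557.24 − 2550.25 = 6.99; nΣy² − (Σy)² = 394.08 − 392.04 = 2.04
r = -3.46 / √(6.99 × 2.04) = -3.46 / 3.7762 ≈ -0.916

-0.916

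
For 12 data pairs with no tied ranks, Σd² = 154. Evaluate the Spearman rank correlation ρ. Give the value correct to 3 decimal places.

ρ = 1 − 6Σd² / [n(n²−1)] = 1 − 6×154 / (12×143)
  = 1 − 924/1716 = 1 − 0.5385 ≈ 0.462

0.462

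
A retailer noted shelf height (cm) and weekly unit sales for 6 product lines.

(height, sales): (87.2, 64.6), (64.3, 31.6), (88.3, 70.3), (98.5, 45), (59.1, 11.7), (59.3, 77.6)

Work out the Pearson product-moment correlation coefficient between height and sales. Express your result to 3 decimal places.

0.321

n = 6, Σx = 456.7, Σy = 300.8, Σx² = 36246.77, Σy² = 18297.46, Σxy = 23598.14
nΣxy − ΣxΣy = 141588.84 − 137375.36 = 4213.48
nΣx² − (Σx)² = 217480.62 − 208574.89 = 8905.73; nΣy² − (Σy)² = 109784.76 − 90480.64 = 19304.12
r = 4213.48 / √(8905.73 × 19304.12) = 4213.48 / 13111.7230 ≈ 0.321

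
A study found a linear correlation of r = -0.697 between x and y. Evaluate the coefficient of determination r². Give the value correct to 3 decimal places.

r² = (-0.697)² = 0.486

0.486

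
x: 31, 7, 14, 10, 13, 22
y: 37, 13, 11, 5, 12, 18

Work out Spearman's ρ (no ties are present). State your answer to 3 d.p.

Rank x: 6, 1, 4, 2, 3, 5
Rank y: 6, 4, 2, 1, 3, 5
d = rank(x) − rank(y): 0, -3, 2, 1, 0, 0; Σd² = 14
ρ = 1 − 6Σd² / [n(n²−1)] = 1 − 6×14 / (6×35) = 1 − 84/210 ≈ 0.600

0.600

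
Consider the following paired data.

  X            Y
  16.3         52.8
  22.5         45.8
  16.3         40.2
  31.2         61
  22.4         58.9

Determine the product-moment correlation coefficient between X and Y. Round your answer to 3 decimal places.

0.676

n = 5, ΣX = 108.7, ΣY = 258.7, ΣX² = 2512.83, ΣY² = 13691.73, ΣXY = 5768.96
nΣXY − ΣXΣY = 28844.8 − 28120.69 = 724.11
nΣX² − (ΣX)² = 12564.15 − 11815.69 = 748.46; nΣY² − (ΣY)² = 68458.65 − 66925.69 = 1532.96
r = 724.11 / √(748.46 × 1532.96) = 724.11 / 1071.1486 ≈ 0.676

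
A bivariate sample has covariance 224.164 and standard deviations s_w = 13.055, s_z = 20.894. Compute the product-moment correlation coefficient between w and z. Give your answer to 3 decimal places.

0.822

r = Cov(w,z) / (s_w · s_z) = 224.164 / (13.055 × 20.894)
  = 224.164 / 272.7712 ≈ 0.822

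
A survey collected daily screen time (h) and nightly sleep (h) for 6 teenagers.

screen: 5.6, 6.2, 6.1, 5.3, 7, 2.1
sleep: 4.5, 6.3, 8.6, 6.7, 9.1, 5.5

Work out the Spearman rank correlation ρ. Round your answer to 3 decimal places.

Rank screen: 3, 5, 4, 2, 6, 1
Rank sleep: 1, 3, 5, 4, 6, 2
d = rank(screen) − rank(sleep): 2, 2, -1, -2, 0, -1; Σd² = 14
ρ = 1 − 6Σd² / [n(n²−1)] = 1 − 6×14 / (6×35) = 1 − 84/210 ≈ 0.600

0.600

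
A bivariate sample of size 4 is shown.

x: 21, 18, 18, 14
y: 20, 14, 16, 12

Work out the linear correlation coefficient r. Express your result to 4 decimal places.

n = 4, Σx = 71, Σy = 62, Σx² = 1285, Σy² = 996, Σxy = 1128
nΣxy − ΣxΣy = 4512 − 4402 = 110
nΣx² − (Σx)² = 5140 − 5041 = 99; nΣy² − (Σy)² = 3984 − 3844 = 140
r = 110 / √(99 × 140) = 110 / 117.7285 ≈ 0.9344

0.9344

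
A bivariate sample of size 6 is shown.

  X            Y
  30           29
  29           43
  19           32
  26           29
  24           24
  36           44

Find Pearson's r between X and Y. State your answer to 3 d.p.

0.614

n = 6, ΣX = 164, ΣY = 201, ΣX² = 4650, ΣY² = 7067, ΣXY = 5639
nΣXY − ΣXΣY = 33834 − 32964 = 870
nΣX² − (ΣX)² = 27900 − 26896 = 1004; nΣY² − (ΣY)² = 42402 − 40401 = 2001
r = 870 / √(1004 × 2001) = 870 / 1417.3934 ≈ 0.614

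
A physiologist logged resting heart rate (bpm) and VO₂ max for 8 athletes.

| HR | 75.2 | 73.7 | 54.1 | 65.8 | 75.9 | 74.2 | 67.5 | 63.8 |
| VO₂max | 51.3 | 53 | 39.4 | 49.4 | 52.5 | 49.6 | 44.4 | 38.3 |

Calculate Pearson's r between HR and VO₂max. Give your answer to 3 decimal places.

0.853

n = 8, Σx = 550.2, Σy = 377.9, Σx² = 38236.32, Σy² = 18088.07, Σxy = 26251.53
nΣxy − ΣxΣy = 210012.24 − 207920.58 = 2091.66
nΣx² − (Σx)² = 305890.56 − 302720.04 = 3170.52; nΣy² − (Σy)² = 144704.56 − 142808.41 = 1896.15
r = 2091.66 / √(3170.52 × 1896.15) = 2091.66 / 2451.8935 ≈ 0.853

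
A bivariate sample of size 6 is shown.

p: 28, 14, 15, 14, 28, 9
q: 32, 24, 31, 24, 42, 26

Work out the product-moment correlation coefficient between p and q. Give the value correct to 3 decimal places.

0.800

n = 6, Σp = 108, Σq = 179, Σp² = 2266, Σq² = 5577, Σpq = 3443
nΣpq − ΣpΣq = 20658 − 19332 = 1326
nΣp² − (Σp)² = 13596 − 11664 = 1932; nΣq² − (Σq)² = 33462 − 32041 = 1421
r = 1326 / √(1932 × 1421) = 1326 / 1656.9164 ≈ 0.800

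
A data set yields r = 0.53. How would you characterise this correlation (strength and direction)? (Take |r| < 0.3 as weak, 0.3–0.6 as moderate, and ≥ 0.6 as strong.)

r = 0.53 > 0 so the relationship is positive.
|r| = 0.53, which falls in the moderate range.

moderate positive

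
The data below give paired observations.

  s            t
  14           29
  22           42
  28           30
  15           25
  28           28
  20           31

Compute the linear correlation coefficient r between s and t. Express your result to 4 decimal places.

0.1866

n = 6, Σs = 127, Σt = 185, Σs² = 2873, Σt² = 5875, Σst = 3949
nΣst − ΣsΣt = 23694 − 23495 = 199
nΣs² − (Σs)² = 17238 − 16129 = 1109; nΣt² − (Σt)² = 35250 − 34225 = 1025
r = 199 / √(1109 × 1025) = 199 / 1066.1731 ≈ 0.1866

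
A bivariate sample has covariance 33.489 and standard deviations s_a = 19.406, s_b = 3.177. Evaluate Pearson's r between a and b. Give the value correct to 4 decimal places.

r = Cov(a,b) / (s_a · s_b) = 33.489 / (19.406 × 3.177)
  = 33.489 / 61.6529 ≈ 0.5432

0.5432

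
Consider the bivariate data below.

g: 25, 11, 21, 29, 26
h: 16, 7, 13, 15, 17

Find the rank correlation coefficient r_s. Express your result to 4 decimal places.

0.7000

Rank g: 3, 1, 2, 5, 4
Rank h: 4, 1, 2, 3, 5
d = rank(g) − rank(h): -1, 0, 0, 2, -1; Σd² = 6
ρ = 1 − 6Σd² / [n(n²−1)] = 1 − 6×6 / (5×24) = 1 − 36/120 ≈ 0.7000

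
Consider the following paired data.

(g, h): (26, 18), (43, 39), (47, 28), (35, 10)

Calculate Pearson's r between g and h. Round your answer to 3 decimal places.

n = 4, Σg = 151, Σh = 95, Σg² = 5959, Σh² = 2729, Σgh = 3811
nΣgh − ΣgΣh = 15244 − 14345 = 899
nΣg² − (Σg)² = 23836 − 22801 = 1035; nΣh² − (Σh)² = 10916 − 9025 = 1891
r = 899 / √(1035 × 1891) = 899 / 1398.9943 ≈ 0.643

0.643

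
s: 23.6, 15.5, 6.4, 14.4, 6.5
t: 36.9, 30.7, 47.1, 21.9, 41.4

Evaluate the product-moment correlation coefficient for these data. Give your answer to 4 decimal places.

n = 5, Σs = 66.4, Σt = 178, Σs² = 1087.78, Σt² = 6716.08, Σst = 2232.59
nΣst − ΣsΣt = 11162.95 − 11819.2 = -656.25
nΣs² − (Σs)² = 5438.9 − 4408.96 = 1029.94; nΣt² − (Σt)² = 33580.4 − 31684 = 1896.4
r = -656.25 / √(1029.94 × 1896.4) = -656.25 / 1397.5615 ≈ -0.4696

-0.4696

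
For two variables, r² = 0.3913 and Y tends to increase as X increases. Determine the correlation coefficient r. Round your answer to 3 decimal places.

|r| = √0.3913 = 0.626
The association is positive, so r = 0.626.

0.626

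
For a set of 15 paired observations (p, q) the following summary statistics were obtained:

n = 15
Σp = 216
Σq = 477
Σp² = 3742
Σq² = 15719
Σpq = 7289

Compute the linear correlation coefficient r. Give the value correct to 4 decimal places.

r = (nΣpq − ΣpΣq) / √[(nΣp² − (Σp)²)(nΣq² − (Σq)²)]
Numerator: 15×7289 − 216×477 = 6303
Denominator: √[(56130 − 46656)(235785 − 227529)] = √[9474 × 8256] = 8844.0570
r = 6303 / 8844.0570 ≈ 0.7127

0.7127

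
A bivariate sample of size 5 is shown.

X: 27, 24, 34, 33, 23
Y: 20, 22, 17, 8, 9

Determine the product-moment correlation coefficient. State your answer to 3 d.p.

n = 5, ΣX = 141, ΣY = 76, ΣX² = 4079, ΣY² = 1318, ΣXY = 2117
nΣXY − ΣXΣY = 10585 − 10716 = -131
nΣX² − (ΣX)² = 20395 − 19881 = 514; nΣY² − (ΣY)² = 6590 − 5776 = 814
r = -131 / √(514 × 814) = -131 / 646.8354 ≈ -0.203

-0.203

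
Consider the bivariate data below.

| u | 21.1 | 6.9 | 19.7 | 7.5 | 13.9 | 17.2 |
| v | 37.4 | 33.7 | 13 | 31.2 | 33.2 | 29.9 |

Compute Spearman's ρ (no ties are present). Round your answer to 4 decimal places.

-0.0857

Rank u: 6, 1, 5, 2, 3, 4
Rank v: 6, 5, 1, 3, 4, 2
d = rank(u) − rank(v): 0, -4, 4, -1, -1, 2; Σd² = 38
ρ = 1 − 6Σd² / [n(n²−1)] = 1 − 6×38 / (6×35) = 1 − 228/210 ≈ -0.0857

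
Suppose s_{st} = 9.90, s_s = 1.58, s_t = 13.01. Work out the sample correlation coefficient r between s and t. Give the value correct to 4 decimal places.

r = Cov(s,t) / (s_s · s_t) = 9.90 / (1.58 × 13.01)
  = 9.90 / 20.5558 ≈ 0.4816

0.4816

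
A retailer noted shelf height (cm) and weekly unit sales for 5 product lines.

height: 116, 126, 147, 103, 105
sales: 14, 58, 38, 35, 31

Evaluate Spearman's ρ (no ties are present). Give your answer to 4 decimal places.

0.5000

Rank height: 3, 4, 5, 1, 2
Rank sales: 1, 5, 4, 3, 2
d = rank(height) − rank(sales): 2, -1, 1, -2, 0; Σd² = 10
ρ = 1 − 6Σd² / [n(n²−1)] = 1 − 6×10 / (5×24) = 1 − 60/120 ≈ 0.5000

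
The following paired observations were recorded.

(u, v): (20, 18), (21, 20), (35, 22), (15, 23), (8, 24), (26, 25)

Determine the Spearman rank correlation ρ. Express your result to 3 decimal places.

-0.086

Rank u: 3, 4, 6, 2, 1, 5
Rank v: 1, 2, 3, 4, 5, 6
d = rank(u) − rank(v): 2, 2, 3, -2, -4, -1; Σd² = 38
ρ = 1 − 6Σd² / [n(n²−1)] = 1 − 6×38 / (6×35) = 1 − 228/210 ≈ -0.086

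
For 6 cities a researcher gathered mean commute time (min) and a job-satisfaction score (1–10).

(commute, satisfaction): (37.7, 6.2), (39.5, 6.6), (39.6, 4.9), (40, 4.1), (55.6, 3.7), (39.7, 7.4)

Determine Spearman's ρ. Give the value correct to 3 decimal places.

Rank commute: 1, 2, 3, 5, 6, 4
Rank satisfaction: 4, 5, 3, 2, 1, 6
d = rank(commute) − rank(satisfaction): -3, -3, 0, 3, 5, -2; Σd² = 56
ρ = 1 − 6Σd² / [n(n²−1)] = 1 − 6×56 / (6×35) = 1 − 336/210 ≈ -0.600

-0.600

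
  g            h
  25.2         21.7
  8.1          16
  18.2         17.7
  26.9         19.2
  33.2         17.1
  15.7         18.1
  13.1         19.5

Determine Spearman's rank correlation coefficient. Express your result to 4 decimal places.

Rank g: 5, 1, 4, 6, 7, 3, 2
Rank h: 7, 1, 3, 5, 2, 4, 6
d = rank(g) − rank(h): -2, 0, 1, 1, 5, -1, -4; Σd² = 48
ρ = 1 − 6Σd² / [n(n²−1)] = 1 − 6×48 / (7×48) = 1 − 288/336 ≈ 0.1429

0.1429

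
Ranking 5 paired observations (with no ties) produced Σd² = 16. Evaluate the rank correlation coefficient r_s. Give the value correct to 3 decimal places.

0.200

ρ = 1 − 6Σd² / [n(n²−1)] = 1 − 6×16 / (5×24)
  = 1 − 96/120 = 1 − 0.8000 ≈ 0.200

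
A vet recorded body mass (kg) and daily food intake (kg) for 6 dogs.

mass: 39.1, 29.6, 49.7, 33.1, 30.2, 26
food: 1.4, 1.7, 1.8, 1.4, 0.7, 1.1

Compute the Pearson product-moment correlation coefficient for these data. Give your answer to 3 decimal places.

0.589

n = 6, Σx = 207.7, Σy = 8.1, Σx² = 7558.71, Σy² = 11.75, Σxy = 290.6
nΣxy − ΣxΣy = 1743.6 − 1682.37 = 61.23
nΣx² − (Σx)² = 45352.26 − 43139.29 = 2212.97; nΣy² − (Σy)² = 70.5 − 65.61 = 4.89
r = 61.23 / √(2212.97 × 4.89) = 61.23 / 104.0261 ≈ 0.589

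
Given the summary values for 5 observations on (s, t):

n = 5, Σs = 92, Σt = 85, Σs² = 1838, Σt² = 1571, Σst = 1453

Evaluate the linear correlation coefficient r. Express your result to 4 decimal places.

-0.8206

r = (nΣst − ΣsΣt) / √[(nΣs² − (Σs)²)(nΣt² − (Σt)²)]
Numerator: 5×1453 − 92×85 = -555
Denominator: √[(9190 − 8464)(7855 − 7225)] = √[726 × 630] = 676.2988
r = -555 / 676.2988 ≈ -0.8206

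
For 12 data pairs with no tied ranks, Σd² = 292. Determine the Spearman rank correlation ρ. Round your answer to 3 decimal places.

ρ = 1 − 6Σd² / [n(n²−1)] = 1 − 6×292 / (12×143)
  = 1 − 1752/1716 = 1 − 1.0210 ≈ -0.021

-0.021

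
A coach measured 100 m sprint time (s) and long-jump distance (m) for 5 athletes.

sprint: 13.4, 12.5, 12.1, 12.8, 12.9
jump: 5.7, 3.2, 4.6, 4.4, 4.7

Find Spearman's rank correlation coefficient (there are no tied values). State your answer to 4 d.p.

0.7000

Rank sprint: 5, 2, 1, 3, 4
Rank jump: 5, 1, 3, 2, 4
d = rank(sprint) − rank(jump): 0, 1, -2, 1, 0; Σd² = 6
ρ = 1 − 6Σd² / [n(n²−1)] = 1 − 6×6 / (5×24) = 1 − 36/120 ≈ 0.7000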